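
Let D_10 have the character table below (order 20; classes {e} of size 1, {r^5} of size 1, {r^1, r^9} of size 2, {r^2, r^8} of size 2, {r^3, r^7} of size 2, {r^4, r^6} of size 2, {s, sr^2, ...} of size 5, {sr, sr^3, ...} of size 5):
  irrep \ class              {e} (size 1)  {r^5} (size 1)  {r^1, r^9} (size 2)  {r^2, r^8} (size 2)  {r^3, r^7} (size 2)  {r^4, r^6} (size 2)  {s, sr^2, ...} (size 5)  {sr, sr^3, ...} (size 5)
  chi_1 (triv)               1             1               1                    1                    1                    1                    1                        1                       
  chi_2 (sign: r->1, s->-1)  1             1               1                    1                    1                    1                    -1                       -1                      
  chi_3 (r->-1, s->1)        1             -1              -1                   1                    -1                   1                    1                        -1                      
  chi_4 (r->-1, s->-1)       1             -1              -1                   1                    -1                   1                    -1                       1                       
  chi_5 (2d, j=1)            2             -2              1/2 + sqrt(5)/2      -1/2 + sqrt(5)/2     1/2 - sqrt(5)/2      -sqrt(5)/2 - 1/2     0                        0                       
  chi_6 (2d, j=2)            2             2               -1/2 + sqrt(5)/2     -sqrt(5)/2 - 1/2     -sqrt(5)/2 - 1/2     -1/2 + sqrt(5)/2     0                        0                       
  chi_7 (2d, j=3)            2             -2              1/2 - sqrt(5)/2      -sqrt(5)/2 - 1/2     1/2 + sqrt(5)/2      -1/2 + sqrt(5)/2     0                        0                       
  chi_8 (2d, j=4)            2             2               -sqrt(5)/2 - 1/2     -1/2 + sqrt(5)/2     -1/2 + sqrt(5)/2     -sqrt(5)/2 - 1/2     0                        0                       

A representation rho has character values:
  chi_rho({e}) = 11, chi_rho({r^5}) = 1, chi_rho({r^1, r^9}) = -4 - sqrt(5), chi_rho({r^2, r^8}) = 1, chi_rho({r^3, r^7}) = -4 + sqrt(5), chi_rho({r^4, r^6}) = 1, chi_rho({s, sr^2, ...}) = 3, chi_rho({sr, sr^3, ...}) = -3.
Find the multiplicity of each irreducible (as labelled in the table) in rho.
Multiplicities: chi_1: 0, chi_2: 0, chi_3: 3, chi_4: 0, chi_5: 0, chi_6: 1, chi_7: 1, chi_8: 2.

Working: Use <chi_rho, chi> = (1/|G|) sum_C |C| * chi_rho(C) * conj(chi(C)) with |G| = 20 for each irreducible chi in the table:
  <chi_rho, chi_1> = (1/20)[1*(11)*conj(1) + 1*(1)*conj(1) + 2*(-4 - sqrt(5))*conj(1) + 2*(1)*conj(1) + 2*(-4 + sqrt(5))*conj(1) + 2*(1)*conj(1) + 5*(3)*conj(1) + 5*(-3)*conj(1)]
      = (1/20)[(11) + (1) + (-8 - 2*sqrt(5)) + (2) + (-8 + 2*sqrt(5)) + (2) + (15) + (-15)] = 0/20 = 0
  <chi_rho, chi_2> = (1/20)[1*(11)*conj(1) + 1*(1)*conj(1) + 2*(-4 - sqrt(5))*conj(1) + 2*(1)*conj(1) + 2*(-4 + sqrt(5))*conj(1) + 2*(1)*conj(1) + 5*(3)*conj(-1) + 5*(-3)*conj(-1)]
      = (1/20)[(11) + (1) + (-8 - 2*sqrt(5)) + (2) + (-8 + 2*sqrt(5)) + (2) + (-15) + (15)] = 0/20 = 0
  <chi_rho, chi_3> = (1/20)[1*(11)*conj(1) + 1*(1)*conj(-1) + 2*(-4 - sqrt(5))*conj(-1) + 2*(1)*conj(1) + 2*(-4 + sqrt(5))*conj(-1) + 2*(1)*conj(1) + 5*(3)*conj(1) + 5*(-3)*conj(-1)]
      = (1/20)[(11) + (-1) + (2*sqrt(5) + 8) + (2) + (8 - 2*sqrt(5)) + (2) + (15) + (15)] = 60/20 = 3
  <chi_rho, chi_4> = (1/20)[1*(11)*conj(1) + 1*(1)*conj(-1) + 2*(-4 - sqrt(5))*conj(-1) + 2*(1)*conj(1) + 2*(-4 + sqrt(5))*conj(-1) + 2*(1)*conj(1) + 5*(3)*conj(-1) + 5*(-3)*conj(1)]
      = (1/20)[(11) + (-1) + (2*sqrt(5) + 8) + (2) + (8 - 2*sqrt(5)) + (2) + (-15) + (-15)] = 0/20 = 0
  <chi_rho, chi_5> = (1/20)[1*(11)*conj(2) + 1*(1)*conj(-2) + 2*(-4 - sqrt(5))*conj(1/2 + sqrt(5)/2) + 2*(1)*conj(-1/2 + sqrt(5)/2) + 2*(-4 + sqrt(5))*conj(1/2 - sqrt(5)/2) + 2*(1)*conj(-sqrt(5)/2 - 1/2) + 5*(3)*conj(0) + 5*(-3)*conj(0)]
      = (1/20)[(22) + (-2) + (-5*sqrt(5) - 9) + (-1 + sqrt(5)) + (-9 + 5*sqrt(5)) + (-sqrt(5) - 1) + (0) + (0)] = 0/20 = 0
  <chi_rho, chi_6> = (1/20)[1*(11)*conj(2) + 1*(1)*conj(2) + 2*(-4 - sqrt(5))*conj(-1/2 + sqrt(5)/2) + 2*(1)*conj(-sqrt(5)/2 - 1/2) + 2*(-4 + sqrt(5))*conj(-sqrt(5)/2 - 1/2) + 2*(1)*conj(-1/2 + sqrt(5)/2) + 5*(3)*conj(0) + 5*(-3)*conj(0)]
      = (1/20)[(22) + (2) + (-3*sqrt(5) - 1) + (-sqrt(5) - 1) + (-1 + 3*sqrt(5)) + (-1 + sqrt(5)) + (0) + (0)] = 20/20 = 1
  <chi_rho, chi_7> = (1/20)[1*(11)*conj(2) + 1*(1)*conj(-2) + 2*(-4 - sqrt(5))*conj(1/2 - sqrt(5)/2) + 2*(1)*conj(-sqrt(5)/2 - 1/2) + 2*(-4 + sqrt(5))*conj(1/2 + sqrt(5)/2) + 2*(1)*conj(-1/2 + sqrt(5)/2) + 5*(3)*conj(0) + 5*(-3)*conj(0)]
      = (1/20)[(22) + (-2) + (1 + 3*sqrt(5)) + (-sqrt(5) - 1) + (1 - 3*sqrt(5)) + (-1 + sqrt(5)) + (0) + (0)] = 20/20 = 1
  <chi_rho, chi_8> = (1/20)[1*(11)*conj(2) + 1*(1)*conj(2) + 2*(-4 - sqrt(5))*conj(-sqrt(5)/2 - 1/2) + 2*(1)*conj(-1/2 + sqrt(5)/2) + 2*(-4 + sqrt(5))*conj(-1/2 + sqrt(5)/2) + 2*(1)*conj(-sqrt(5)/2 - 1/2) + 5*(3)*conj(0) + 5*(-3)*conj(0)]
      = (1/20)[(22) + (2) + (9 + 5*sqrt(5)) + (-1 + sqrt(5)) + (9 - 5*sqrt(5)) + (-sqrt(5) - 1) + (0) + (0)] = 40/20 = 2
Dimension check: dim(rho) = sum (mult * dim) = 0*1 + 0*1 + 3*1 + 0*1 + 0*2 + 1*2 + 1*2 + 2*2 = 11 = chi_rho(e) = 11.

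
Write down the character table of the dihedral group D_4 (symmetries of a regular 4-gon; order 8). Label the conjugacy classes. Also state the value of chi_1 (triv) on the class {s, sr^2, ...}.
Conjugacy classes: {e} of size 1, {r^2} of size 1, {r^1, r^3} of size 2, {s, sr^2, ...} of size 2, {sr, sr^3, ...} of size 2.
Character table:
  irrep \ class              {e} (size 1)  {r^2} (size 1)  {r^1, r^3} (size 2)  {s, sr^2, ...} (size 2)  {sr, sr^3, ...} (size 2)
  chi_1 (triv)               1             1               1                    1                        1                       
  chi_2 (sign: r->1, s->-1)  1             1               1                    -1                       -1                      
  chi_3 (r->-1, s->1)        1             1               -1                   1                        -1                      
  chi_4 (r->-1, s->-1)       1             1               -1                   -1                       1                       
  chi_5 (2d, j=1)            2             -2              0                    0                        0                       

Spot check: chi_1 (triv) on {s, sr^2, ...} = 1.

Argument: D_4 has order 2*4 = 8 with 5 conjugacy classes, hence 5 irreducibles. Sum of squared dims 1 + 1 + 1 + 1 + 4 = 8 = |G|. Linear characters come from the abelianisation; the 2-dimensional irreps have character r^k -> 2*cos(2*pi*j*k/4), reflections -> 0.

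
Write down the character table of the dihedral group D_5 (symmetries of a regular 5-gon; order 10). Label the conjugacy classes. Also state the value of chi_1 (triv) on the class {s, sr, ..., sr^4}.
Conjugacy classes: {e} of size 1, {r^1, r^4} of size 2, {r^2, r^3} of size 2, {s, sr, ..., sr^4} of size 5.
Character table:
  irrep \ class              {e} (size 1)  {r^1, r^4} (size 2)  {r^2, r^3} (size 2)  {s, sr, ..., sr^4} (size 5)
  chi_1 (triv)               1             1                    1                    1                          
  chi_2 (sign: r->1, s->-1)  1             1                    1                    -1                         
  chi_3 (2d, j=1)            2             -1/2 + sqrt(5)/2     -sqrt(5)/2 - 1/2     0                          
  chi_4 (2d, j=2)            2             -sqrt(5)/2 - 1/2     -1/2 + sqrt(5)/2     0                          

Spot check: chi_1 (triv) on {s, sr, ..., sr^4} = 1.

Why: D_5 has order 2*5 = 10 with 4 conjugacy classes, hence 4 irreducibles. Sum of squared dims 1 + 1 + 4 + 4 = 10 = |G|. Linear characters come from the abelianisation; the 2-dimensional irreps have character r^k -> 2*cos(2*pi*j*k/5), reflections -> 0.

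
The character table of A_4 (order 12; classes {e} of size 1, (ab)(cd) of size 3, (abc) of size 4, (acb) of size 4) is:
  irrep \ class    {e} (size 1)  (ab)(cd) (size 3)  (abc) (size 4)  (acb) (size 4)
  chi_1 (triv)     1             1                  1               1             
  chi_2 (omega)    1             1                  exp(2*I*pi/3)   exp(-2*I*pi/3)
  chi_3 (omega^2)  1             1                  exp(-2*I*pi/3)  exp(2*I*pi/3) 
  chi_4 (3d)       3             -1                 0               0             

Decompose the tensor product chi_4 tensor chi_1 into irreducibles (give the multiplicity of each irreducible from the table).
chi_4 tensor chi_1 = chi_4 (all other irreducibles have multiplicity 0).

The character of a tensor product is the pointwise product (chi_4 * chi_1)(C) = chi_4(C) * chi_1(C):
  {e}: (3)*(1), (ab)(cd): (-1)*(1), (abc): (0)*(1), (acb): (0)*(1)
so (chi_4 * chi_1) takes values
  {e} -> 3, (ab)(cd) -> -1, (abc) -> 0, (acb) -> 0.
Now take the inner product of this character with each irreducible chi from the table, <chi_4*chi_1, chi> = (1/12) sum_C |C| (chi_4*chi_1)(C) conj(chi(C)):
  <chi_4*chi_1, chi_1> = (1/12)[1*(3)*conj(1) + 3*(-1)*conj(1) + 4*(0)*conj(1) + 4*(0)*conj(1)]
      = (1/12)[(3) + (-3) + (0) + (0)] = 0/12 = 0
  <chi_4*chi_1, chi_2> = (1/12)[1*(3)*conj(1) + 3*(-1)*conj(1) + 4*(0)*conj(exp(2*I*pi/3)) + 4*(0)*conj(exp(-2*I*pi/3))]
      = (1/12)[(3) + (-3) + (0) + (0)] = 0/12 = 0
  <chi_4*chi_1, chi_3> = (1/12)[1*(3)*conj(1) + 3*(-1)*conj(1) + 4*(0)*conj(exp(-2*I*pi/3)) + 4*(0)*conj(exp(2*I*pi/3))]
      = (1/12)[(3) + (-3) + (0) + (0)] = 0/12 = 0
  <chi_4*chi_1, chi_4> = (1/12)[1*(3)*conj(3) + 3*(-1)*conj(-1) + 4*(0)*conj(0) + 4*(0)*conj(0)]
      = (1/12)[(9) + (3) + (0) + (0)] = 12/12 = 1
(Exp terms are combined using exp(i*s)*conj(exp(i*t)) = exp(i*(s-t)), and sums of them are collapsed using the identity that for every m > 1 the m distinct m-th roots of unity sum to 0, e.g. 1 + exp(2*I*pi/3) + exp(-2*I*pi/3) = 0.)
Hence the multiplicities are chi_4: 1. Dimension check: dim(chi_4)*dim(chi_1) = 3*1 = 3 and sum (mult * dim) = 1*3 = 3.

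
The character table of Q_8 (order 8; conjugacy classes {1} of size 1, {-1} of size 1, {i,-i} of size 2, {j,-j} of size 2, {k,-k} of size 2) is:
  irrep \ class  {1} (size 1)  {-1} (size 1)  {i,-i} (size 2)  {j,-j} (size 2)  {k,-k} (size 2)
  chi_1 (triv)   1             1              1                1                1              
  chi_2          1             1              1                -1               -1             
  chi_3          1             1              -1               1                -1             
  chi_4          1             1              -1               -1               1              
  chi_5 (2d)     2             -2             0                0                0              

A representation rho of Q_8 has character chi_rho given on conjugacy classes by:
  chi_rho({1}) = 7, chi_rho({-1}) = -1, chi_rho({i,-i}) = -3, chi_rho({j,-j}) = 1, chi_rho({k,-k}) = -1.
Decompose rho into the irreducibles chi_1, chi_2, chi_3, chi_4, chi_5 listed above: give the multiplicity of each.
Multiplicities: chi_1: 0, chi_2: 0, chi_3: 2, chi_4: 1, chi_5: 2.

Why: Use <chi_rho, chi> = (1/|G|) sum_C |C| * chi_rho(C) * conj(chi(C)) with |G| = 8 for each irreducible chi in the table:
  <chi_rho, chi_1> = (1/8)[1*(7)*conj(1) + 1*(-1)*conj(1) + 2*(-3)*conj(1) + 2*(1)*conj(1) + 2*(-1)*conj(1)]
      = (1/8)[(7) + (-1) + (-6) + (2) + (-2)] = 0/8 = 0
  <chi_rho, chi_2> = (1/8)[1*(7)*conj(1) + 1*(-1)*conj(1) + 2*(-3)*conj(1) + 2*(1)*conj(-1) + 2*(-1)*conj(-1)]
      = (1/8)[(7) + (-1) + (-6) + (-2) + (2)] = 0/8 = 0
  <chi_rho, chi_3> = (1/8)[1*(7)*conj(1) + 1*(-1)*conj(1) + 2*(-3)*conj(-1) + 2*(1)*conj(1) + 2*(-1)*conj(-1)]
      = (1/8)[(7) + (-1) + (6) + (2) + (2)] = 16/8 = 2
  <chi_rho, chi_4> = (1/8)[1*(7)*conj(1) + 1*(-1)*conj(1) + 2*(-3)*conj(-1) + 2*(1)*conj(-1) + 2*(-1)*conj(1)]
      = (1/8)[(7) + (-1) + (6) + (-2) + (-2)] = 8/8 = 1
  <chi_rho, chi_5> = (1/8)[1*(7)*conj(2) + 1*(-1)*conj(-2) + 2*(-3)*conj(0) + 2*(1)*conj(0) + 2*(-1)*conj(0)]
      = (1/8)[(14) + (2) + (0) + (0) + (0)] = 16/8 = 2
Dimension check: dim(rho) = sum (mult * dim) = 0*1 + 0*1 + 2*1 + 1*1 + 2*2 = 7 = chi_rho(e) = 7.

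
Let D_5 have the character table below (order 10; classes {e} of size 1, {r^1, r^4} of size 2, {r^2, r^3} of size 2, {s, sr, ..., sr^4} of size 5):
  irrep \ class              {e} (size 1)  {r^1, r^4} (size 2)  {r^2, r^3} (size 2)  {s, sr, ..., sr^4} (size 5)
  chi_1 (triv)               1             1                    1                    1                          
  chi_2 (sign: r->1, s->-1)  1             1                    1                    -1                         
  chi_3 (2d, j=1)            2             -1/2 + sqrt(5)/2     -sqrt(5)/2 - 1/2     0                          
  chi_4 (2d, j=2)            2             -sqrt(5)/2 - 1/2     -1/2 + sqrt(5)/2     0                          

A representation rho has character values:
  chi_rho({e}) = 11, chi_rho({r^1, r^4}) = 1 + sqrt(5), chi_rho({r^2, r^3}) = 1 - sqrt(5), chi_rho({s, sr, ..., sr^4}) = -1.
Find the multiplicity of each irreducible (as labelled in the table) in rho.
Multiplicities: chi_1: 1, chi_2: 2, chi_3: 3, chi_4: 1.

Reasoning: Use <chi_rho, chi> = (1/|G|) sum_C |C| * chi_rho(C) * conj(chi(C)) with |G| = 10 for each irreducible chi in the table:
  <chi_rho, chi_1> = (1/10)[1*(11)*conj(1) + 2*(1 + sqrt(5))*conj(1) + 2*(1 - sqrt(5))*conj(1) + 5*(-1)*conj(1)]
      = (1/10)[(11) + (2 + 2*sqrt(5)) + (2 - 2*sqrt(5)) + (-5)] = 10/10 = 1
  <chi_rho, chi_2> = (1/10)[1*(11)*conj(1) + 2*(1 + sqrt(5))*conj(1) + 2*(1 - sqrt(5))*conj(1) + 5*(-1)*conj(-1)]
      = (1/10)[(11) + (2 + 2*sqrt(5)) + (2 - 2*sqrt(5)) + (5)] = 20/10 = 2
  <chi_rho, chi_3> = (1/10)[1*(11)*conj(2) + 2*(1 + sqrt(5))*conj(-1/2 + sqrt(5)/2) + 2*(1 - sqrt(5))*conj(-sqrt(5)/2 - 1/2) + 5*(-1)*conj(0)]
      = (1/10)[(22) + (4) + (4) + (0)] = 30/10 = 3
  <chi_rho, chi_4> = (1/10)[1*(11)*conj(2) + 2*(1 + sqrt(5))*conj(-sqrt(5)/2 - 1/2) + 2*(1 - sqrt(5))*conj(-1/2 + sqrt(5)/2) + 5*(-1)*conj(0)]
      = (1/10)[(22) + (-6 - 2*sqrt(5)) + (-6 + 2*sqrt(5)) + (0)] = 10/10 = 1
Dimension check: dim(rho) = sum (mult * dim) = 1*1 + 2*1 + 3*2 + 1*2 = 11 = chi_rho(e) = 11.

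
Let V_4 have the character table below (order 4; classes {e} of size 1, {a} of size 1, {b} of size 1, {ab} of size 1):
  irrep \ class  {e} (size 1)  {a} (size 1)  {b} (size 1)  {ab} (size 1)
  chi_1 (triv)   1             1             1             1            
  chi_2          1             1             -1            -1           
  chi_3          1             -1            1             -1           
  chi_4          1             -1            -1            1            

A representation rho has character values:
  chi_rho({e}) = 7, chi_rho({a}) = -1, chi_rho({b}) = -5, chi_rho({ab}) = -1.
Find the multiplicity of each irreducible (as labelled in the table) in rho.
Multiplicities: chi_1: 0, chi_2: 3, chi_3: 1, chi_4: 3.

Derivation: Use <chi_rho, chi> = (1/|G|) sum_C |C| * chi_rho(C) * conj(chi(C)) with |G| = 4 for each irreducible chi in the table:
  <chi_rho, chi_1> = (1/4)[1*(7)*conj(1) + 1*(-1)*conj(1) + 1*(-5)*conj(1) + 1*(-1)*conj(1)]
      = (1/4)[(7) + (-1) + (-5) + (-1)] = 0/4 = 0
  <chi_rho, chi_2> = (1/4)[1*(7)*conj(1) + 1*(-1)*conj(1) + 1*(-5)*conj(-1) + 1*(-1)*conj(-1)]
      = (1/4)[(7) + (-1) + (5) + (1)] = 12/4 = 3
  <chi_rho, chi_3> = (1/4)[1*(7)*conj(1) + 1*(-1)*conj(-1) + 1*(-5)*conj(1) + 1*(-1)*conj(-1)]
      = (1/4)[(7) + (1) + (-5) + (1)] = 4/4 = 1
  <chi_rho, chi_4> = (1/4)[1*(7)*conj(1) + 1*(-1)*conj(-1) + 1*(-5)*conj(-1) + 1*(-1)*conj(1)]
      = (1/4)[(7) + (1) + (5) + (-1)] = 12/4 = 3
Dimension check: dim(rho) = sum (mult * dim) = 0*1 + 3*1 + 1*1 + 3*1 = 7 = chi_rho(e) = 7.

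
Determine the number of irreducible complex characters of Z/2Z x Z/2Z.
4

Reasoning: The number of irreducible complex representations of a finite group equals its number of conjugacy classes. Z/2Z x Z/2Z is abelian of order 4, so every element is its own conjugacy class: 4 classes, so Z/2Z x Z/2Z (order 4) has exactly 4 irreducible complex representations.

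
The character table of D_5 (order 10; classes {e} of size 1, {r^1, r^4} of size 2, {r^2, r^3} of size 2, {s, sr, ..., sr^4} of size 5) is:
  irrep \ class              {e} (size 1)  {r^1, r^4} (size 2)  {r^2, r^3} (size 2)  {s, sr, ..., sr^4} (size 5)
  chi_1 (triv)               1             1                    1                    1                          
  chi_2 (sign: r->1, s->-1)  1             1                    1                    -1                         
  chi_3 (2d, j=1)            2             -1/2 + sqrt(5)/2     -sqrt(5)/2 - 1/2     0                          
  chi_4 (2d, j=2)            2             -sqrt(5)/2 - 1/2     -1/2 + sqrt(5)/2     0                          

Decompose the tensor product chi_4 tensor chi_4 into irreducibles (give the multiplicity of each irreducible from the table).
chi_4 tensor chi_4 = chi_1 + chi_2 + chi_3 (all other irreducibles have multiplicity 0).

Argument: The character of a tensor product is the pointwise product (chi_4 * chi_4)(C) = chi_4(C) * chi_4(C):
  {e}: (2)*(2), {r^1, r^4}: (-sqrt(5)/2 - 1/2)*(-sqrt(5)/2 - 1/2), {r^2, r^3}: (-1/2 + sqrt(5)/2)*(-1/2 + sqrt(5)/2), {s, sr, ..., sr^4}: (0)*(0)
so (chi_4 * chi_4) takes values
  {e} -> 4, {r^1, r^4} -> sqrt(5)/2 + 3/2, {r^2, r^3} -> 3/2 - sqrt(5)/2, {s, sr, ..., sr^4} -> 0.
Now take the inner product of this character with each irreducible chi from the table, <chi_4*chi_4, chi> = (1/10) sum_C |C| (chi_4*chi_4)(C) conj(chi(C)):
  <chi_4*chi_4, chi_1> = (1/10)[1*(4)*conj(1) + 2*(sqrt(5)/2 + 3/2)*conj(1) + 2*(3/2 - sqrt(5)/2)*conj(1) + 5*(0)*conj(1)]
      = (1/10)[(4) + (sqrt(5) + 3) + (3 - sqrt(5)) + (0)] = 10/10 = 1
  <chi_4*chi_4, chi_2> = (1/10)[1*(4)*conj(1) + 2*(sqrt(5)/2 + 3/2)*conj(1) + 2*(3/2 - sqrt(5)/2)*conj(1) + 5*(0)*conj(-1)]
      = (1/10)[(4) + (sqrt(5) + 3) + (3 - sqrt(5)) + (0)] = 10/10 = 1
  <chi_4*chi_4, chi_3> = (1/10)[1*(4)*conj(2) + 2*(sqrt(5)/2 + 3/2)*conj(-1/2 + sqrt(5)/2) + 2*(3/2 - sqrt(5)/2)*conj(-sqrt(5)/2 - 1/2) + 5*(0)*conj(0)]
      = (1/10)[(8) + (1 + sqrt(5)) + (1 - sqrt(5)) + (0)] = 10/10 = 1
  <chi_4*chi_4, chi_4> = (1/10)[1*(4)*conj(2) + 2*(sqrt(5)/2 + 3/2)*conj(-sqrt(5)/2 - 1/2) + 2*(3/2 - sqrt(5)/2)*conj(-1/2 + sqrt(5)/2) + 5*(0)*conj(0)]
      = (1/10)[(8) + (-2*sqrt(5) - 4) + (-4 + 2*sqrt(5)) + (0)] = 0/10 = 0
Hence the multiplicities are chi_1: 1, chi_2: 1, chi_3: 1. Dimension check: dim(chi_4)*dim(chi_4) = 2*2 = 4 and sum (mult * dim) = 1*1 + 1*1 + 1*2 = 4.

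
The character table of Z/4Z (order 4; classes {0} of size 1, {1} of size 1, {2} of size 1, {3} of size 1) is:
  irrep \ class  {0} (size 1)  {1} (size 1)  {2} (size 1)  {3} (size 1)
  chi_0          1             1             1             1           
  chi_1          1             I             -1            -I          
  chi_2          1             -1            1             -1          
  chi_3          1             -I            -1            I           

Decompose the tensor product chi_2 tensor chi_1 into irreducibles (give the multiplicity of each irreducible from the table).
chi_2 tensor chi_1 = chi_3 (all other irreducibles have multiplicity 0).

Justification: The character of a tensor product is the pointwise product (chi_2 * chi_1)(C) = chi_2(C) * chi_1(C):
  {0}: (1)*(1), {1}: (-1)*(I), {2}: (1)*(-1), {3}: (-1)*(-I)
so (chi_2 * chi_1) takes values
  {0} -> 1, {1} -> -I, {2} -> -1, {3} -> I.
Now take the inner product of this character with each irreducible chi from the table, <chi_2*chi_1, chi> = (1/4) sum_C |C| (chi_2*chi_1)(C) conj(chi(C)):
  <chi_2*chi_1, chi_0> = (1/4)[1*(1)*conj(1) + 1*(-I)*conj(1) + 1*(-1)*conj(1) + 1*(I)*conj(1)]
      = (1/4)[(1) + (-I) + (-1) + (I)] = 0/4 = 0
  <chi_2*chi_1, chi_1> = (1/4)[1*(1)*conj(1) + 1*(-I)*conj(I) + 1*(-1)*conj(-1) + 1*(I)*conj(-I)]
      = (1/4)[(1) + (-1) + (1) + (-1)] = 0/4 = 0
  <chi_2*chi_1, chi_2> = (1/4)[1*(1)*conj(1) + 1*(-I)*conj(-1) + 1*(-1)*conj(1) + 1*(I)*conj(-1)]
      = (1/4)[(1) + (I) + (-1) + (-I)] = 0/4 = 0
  <chi_2*chi_1, chi_3> = (1/4)[1*(1)*conj(1) + 1*(-I)*conj(-I) + 1*(-1)*conj(-1) + 1*(I)*conj(I)]
      = (1/4)[(1) + (1) + (1) + (1)] = 4/4 = 1
(Exp terms are combined using exp(i*s)*conj(exp(i*t)) = exp(i*(s-t)), and sums of them are collapsed using the identity that for every m > 1 the m distinct m-th roots of unity sum to 0, e.g. 1 + exp(2*I*pi/3) + exp(-2*I*pi/3) = 0.)
Hence the multiplicities are chi_3: 1. Dimension check: dim(chi_2)*dim(chi_1) = 1*1 = 1 and sum (mult * dim) = 1*1 = 1.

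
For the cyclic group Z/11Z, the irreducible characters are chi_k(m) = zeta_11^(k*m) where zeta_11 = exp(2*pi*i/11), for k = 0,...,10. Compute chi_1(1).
chi_1(1) = zeta_11^1 = exp(2*I*pi/11)

Derivation: chi_1(1) = zeta_11^(1*1) = zeta_11^1. Since zeta_11^11 = 1, this equals zeta_11^1 = exp(2*pi*i*1/11) = exp(2*I*pi/11).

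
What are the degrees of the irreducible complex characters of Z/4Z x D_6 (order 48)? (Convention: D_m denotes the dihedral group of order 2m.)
Dimensions: 1, 1, 1, 1, 1, 1, 1, 1, 1, 1, 1, 1, 1, 1, 1, 1, 2, 2, 2, 2, 2, 2, 2, 2

Solution. There are 24 irreducibles (= number of conjugacy classes). Their dimensions d_i satisfy sum d_i^2 = |G| = 48: 1 + 1 + 1 + 1 + 1 + 1 + 1 + 1 + 1 + 1 + 1 + 1 + 1 + 1 + 1 + 1 + 4 + 4 + 4 + 4 + 4 + 4 + 4 + 4 = 48. (For the product with Z/4Z: each of the 4 1-dim characters of Z/4Z tensors with each irrep of D_6, giving 4 copies of each D_6-dimension.)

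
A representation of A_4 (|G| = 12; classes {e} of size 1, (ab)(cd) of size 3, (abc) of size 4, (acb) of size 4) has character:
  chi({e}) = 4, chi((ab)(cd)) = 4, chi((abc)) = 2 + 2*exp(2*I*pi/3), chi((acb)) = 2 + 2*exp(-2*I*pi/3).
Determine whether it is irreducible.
Not irreducible (reducible): <chi, chi> = 8 > 1.

Argument: <chi, chi> = (1/|G|) sum_C |C| * |chi(C)|^2 = (1/12)[1*|4|^2 + 3*|4|^2 + 4*|2 + 2*exp(2*I*pi/3)|^2 + 4*|2 + 2*exp(-2*I*pi/3)|^2]
  = (1/12)[(16) + (48) + (16) + (16)] = 96/12 = 8.
(Exp terms are combined using exp(i*s)*conj(exp(i*t)) = exp(i*(s-t)), and sums of them are collapsed using the identity that for every m > 1 the m distinct m-th roots of unity sum to 0, e.g. 1 + exp(2*I*pi/3) + exp(-2*I*pi/3) = 0.)
A character is irreducible iff <chi, chi> = 1, so this representation is reducible.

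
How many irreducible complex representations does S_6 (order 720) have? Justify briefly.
11

Working: The number of irreducible complex representations of a finite group equals its number of conjugacy classes. Conjugacy classes in S_6 correspond to cycle types, i.e. partitions of 6; there are p(6) = 11 of them, so S_6 (order 720) has exactly 11 irreducible complex representations.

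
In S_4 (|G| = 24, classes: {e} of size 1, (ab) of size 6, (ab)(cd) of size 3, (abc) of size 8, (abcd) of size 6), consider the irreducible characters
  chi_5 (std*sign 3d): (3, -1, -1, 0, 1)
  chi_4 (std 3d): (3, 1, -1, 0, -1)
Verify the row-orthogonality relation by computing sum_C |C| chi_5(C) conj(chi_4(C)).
Sum = 0; so <chi_5, chi_4> = 0 (distinct irreducibles are orthogonal).

Argument: Compute term by term over conjugacy classes (|C| * chi_5(C) * conj(chi_4(C))):
  1*(3)*conj(3) + 6*(-1)*conj(1) + 3*(-1)*conj(-1) + 8*(0)*conj(0) + 6*(1)*conj(-1)
  = (9) + (-6) + (3) + (0) + (-6)
  = 0.
Dividing by |G| = 24 gives 0/24 = 0, matching the row-orthogonality relation <chi_5, chi_4> = [chi_5 = chi_4].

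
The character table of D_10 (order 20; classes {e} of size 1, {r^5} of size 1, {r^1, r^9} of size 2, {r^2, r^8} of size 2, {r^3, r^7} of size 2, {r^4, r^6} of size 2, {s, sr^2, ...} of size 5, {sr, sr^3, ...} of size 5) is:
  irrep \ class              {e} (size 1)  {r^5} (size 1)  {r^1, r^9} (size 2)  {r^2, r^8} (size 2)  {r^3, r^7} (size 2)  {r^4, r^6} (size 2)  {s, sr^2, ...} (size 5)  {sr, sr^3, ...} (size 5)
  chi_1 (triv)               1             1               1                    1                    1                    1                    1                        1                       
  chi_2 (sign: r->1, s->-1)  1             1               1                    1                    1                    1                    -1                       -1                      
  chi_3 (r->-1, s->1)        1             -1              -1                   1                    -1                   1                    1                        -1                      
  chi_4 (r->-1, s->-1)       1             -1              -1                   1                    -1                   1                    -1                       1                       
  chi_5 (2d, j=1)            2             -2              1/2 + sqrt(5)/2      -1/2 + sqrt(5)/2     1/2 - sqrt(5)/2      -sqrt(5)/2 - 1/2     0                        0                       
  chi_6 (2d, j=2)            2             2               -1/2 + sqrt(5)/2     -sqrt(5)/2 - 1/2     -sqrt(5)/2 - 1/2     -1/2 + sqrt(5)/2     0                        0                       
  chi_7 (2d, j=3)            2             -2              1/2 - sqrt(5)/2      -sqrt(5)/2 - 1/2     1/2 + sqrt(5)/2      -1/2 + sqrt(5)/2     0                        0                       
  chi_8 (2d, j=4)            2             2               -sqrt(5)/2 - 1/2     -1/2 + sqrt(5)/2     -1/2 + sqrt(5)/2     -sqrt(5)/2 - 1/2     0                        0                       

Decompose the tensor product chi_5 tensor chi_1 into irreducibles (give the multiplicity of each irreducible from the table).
chi_5 tensor chi_1 = chi_5 (all other irreducibles have multiplicity 0).

Why: The character of a tensor product is the pointwise product (chi_5 * chi_1)(C) = chi_5(C) * chi_1(C):
  {e}: (2)*(1), {r^5}: (-2)*(1), {r^1, r^9}: (1/2 + sqrt(5)/2)*(1), {r^2, r^8}: (-1/2 + sqrt(5)/2)*(1), {r^3, r^7}: (1/2 - sqrt(5)/2)*(1), {r^4, r^6}: (-sqrt(5)/2 - 1/2)*(1), {s, sr^2, ...}: (0)*(1), {sr, sr^3, ...}: (0)*(1)
so (chi_5 * chi_1) takes values
  {e} -> 2, {r^5} -> -2, {r^1, r^9} -> 1/2 + sqrt(5)/2, {r^2, r^8} -> -1/2 + sqrt(5)/2, {r^3, r^7} -> 1/2 - sqrt(5)/2, {r^4, r^6} -> -sqrt(5)/2 - 1/2, {s, sr^2, ...} -> 0, {sr, sr^3, ...} -> 0.
Now take the inner product of this character with each irreducible chi from the table, <chi_5*chi_1, chi> = (1/20) sum_C |C| (chi_5*chi_1)(C) conj(chi(C)):
  <chi_5*chi_1, chi_1> = (1/20)[1*(2)*conj(1) + 1*(-2)*conj(1) + 2*(1/2 + sqrt(5)/2)*conj(1) + 2*(-1/2 + sqrt(5)/2)*conj(1) + 2*(1/2 - sqrt(5)/2)*conj(1) + 2*(-sqrt(5)/2 - 1/2)*conj(1) + 5*(0)*conj(1) + 5*(0)*conj(1)]
      = (1/20)[(2) + (-2) + (1 + sqrt(5)) + (-1 + sqrt(5)) + (1 - sqrt(5)) + (-sqrt(5) - 1) + (0) + (0)] = 0/20 = 0
  <chi_5*chi_1, chi_2> = (1/20)[1*(2)*conj(1) + 1*(-2)*conj(1) + 2*(1/2 + sqrt(5)/2)*conj(1) + 2*(-1/2 + sqrt(5)/2)*conj(1) + 2*(1/2 - sqrt(5)/2)*conj(1) + 2*(-sqrt(5)/2 - 1/2)*conj(1) + 5*(0)*conj(-1) + 5*(0)*conj(-1)]
      = (1/20)[(2) + (-2) + (1 + sqrt(5)) + (-1 + sqrt(5)) + (1 - sqrt(5)) + (-sqrt(5) - 1) + (0) + (0)] = 0/20 = 0
  <chi_5*chi_1, chi_3> = (1/20)[1*(2)*conj(1) + 1*(-2)*conj(-1) + 2*(1/2 + sqrt(5)/2)*conj(-1) + 2*(-1/2 + sqrt(5)/2)*conj(1) + 2*(1/2 - sqrt(5)/2)*conj(-1) + 2*(-sqrt(5)/2 - 1/2)*conj(1) + 5*(0)*conj(1) + 5*(0)*conj(-1)]
      = (1/20)[(2) + (2) + (-sqrt(5) - 1) + (-1 + sqrt(5)) + (-1 + sqrt(5)) + (-sqrt(5) - 1) + (0) + (0)] = 0/20 = 0
  <chi_5*chi_1, chi_4> = (1/20)[1*(2)*conj(1) + 1*(-2)*conj(-1) + 2*(1/2 + sqrt(5)/2)*conj(-1) + 2*(-1/2 + sqrt(5)/2)*conj(1) + 2*(1/2 - sqrt(5)/2)*conj(-1) + 2*(-sqrt(5)/2 - 1/2)*conj(1) + 5*(0)*conj(-1) + 5*(0)*conj(1)]
      = (1/20)[(2) + (2) + (-sqrt(5) - 1) + (-1 + sqrt(5)) + (-1 + sqrt(5)) + (-sqrt(5) - 1) + (0) + (0)] = 0/20 = 0
  <chi_5*chi_1, chi_5> = (1/20)[1*(2)*conj(2) + 1*(-2)*conj(-2) + 2*(1/2 + sqrt(5)/2)*conj(1/2 + sqrt(5)/2) + 2*(-1/2 + sqrt(5)/2)*conj(-1/2 + sqrt(5)/2) + 2*(1/2 - sqrt(5)/2)*conj(1/2 - sqrt(5)/2) + 2*(-sqrt(5)/2 - 1/2)*conj(-sqrt(5)/2 - 1/2) + 5*(0)*conj(0) + 5*(0)*conj(0)]
      = (1/20)[(4) + (4) + (sqrt(5) + 3) + (3 - sqrt(5)) + (3 - sqrt(5)) + (sqrt(5) + 3) + (0) + (0)] = 20/20 = 1
  <chi_5*chi_1, chi_6> = (1/20)[1*(2)*conj(2) + 1*(-2)*conj(2) + 2*(1/2 + sqrt(5)/2)*conj(-1/2 + sqrt(5)/2) + 2*(-1/2 + sqrt(5)/2)*conj(-sqrt(5)/2 - 1/2) + 2*(1/2 - sqrt(5)/2)*conj(-sqrt(5)/2 - 1/2) + 2*(-sqrt(5)/2 - 1/2)*conj(-1/2 + sqrt(5)/2) + 5*(0)*conj(0) + 5*(0)*conj(0)]
      = (1/20)[(4) + (-4) + (2) + (-2) + (2) + (-2) + (0) + (0)] = 0/20 = 0
  <chi_5*chi_1, chi_7> = (1/20)[1*(2)*conj(2) + 1*(-2)*conj(-2) + 2*(1/2 + sqrt(5)/2)*conj(1/2 - sqrt(5)/2) + 2*(-1/2 + sqrt(5)/2)*conj(-sqrt(5)/2 - 1/2) + 2*(1/2 - sqrt(5)/2)*conj(1/2 + sqrt(5)/2) + 2*(-sqrt(5)/2 - 1/2)*conj(-1/2 + sqrt(5)/2) + 5*(0)*conj(0) + 5*(0)*conj(0)]
      = (1/20)[(4) + (4) + (-2) + (-2) + (-2) + (-2) + (0) + (0)] = 0/20 = 0
  <chi_5*chi_1, chi_8> = (1/20)[1*(2)*conj(2) + 1*(-2)*conj(2) + 2*(1/2 + sqrt(5)/2)*conj(-sqrt(5)/2 - 1/2) + 2*(-1/2 + sqrt(5)/2)*conj(-1/2 + sqrt(5)/2) + 2*(1/2 - sqrt(5)/2)*conj(-1/2 + sqrt(5)/2) + 2*(-sqrt(5)/2 - 1/2)*conj(-sqrt(5)/2 - 1/2) + 5*(0)*conj(0) + 5*(0)*conj(0)]
      = (1/20)[(4) + (-4) + (-3 - sqrt(5)) + (3 - sqrt(5)) + (-3 + sqrt(5)) + (sqrt(5) + 3) + (0) + (0)] = 0/20 = 0
Hence the multiplicities are chi_5: 1. Dimension check: dim(chi_5)*dim(chi_1) = 2*1 = 2 and sum (mult * dim) = 1*2 = 2.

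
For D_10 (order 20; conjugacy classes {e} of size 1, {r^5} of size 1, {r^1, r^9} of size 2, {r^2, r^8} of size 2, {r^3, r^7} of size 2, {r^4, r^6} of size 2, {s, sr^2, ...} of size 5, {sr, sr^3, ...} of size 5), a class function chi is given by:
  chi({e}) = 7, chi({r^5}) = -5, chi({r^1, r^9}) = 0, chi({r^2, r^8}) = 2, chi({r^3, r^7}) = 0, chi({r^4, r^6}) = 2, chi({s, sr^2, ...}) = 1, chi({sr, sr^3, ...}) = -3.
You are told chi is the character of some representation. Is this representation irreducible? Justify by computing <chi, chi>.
Not irreducible (reducible): <chi, chi> = 7 > 1.

Reasoning: <chi, chi> = (1/|G|) sum_C |C| * |chi(C)|^2 = (1/20)[1*|7|^2 + 1*|-5|^2 + 2*|0|^2 + 2*|2|^2 + 2*|0|^2 + 2*|2|^2 + 5*|1|^2 + 5*|-3|^2]
  = (1/20)[(49) + (25) + (0) + (8) + (0) + (8) + (5) + (45)] = 140/20 = 7.
A character is irreducible iff <chi, chi> = 1, so this representation is reducible.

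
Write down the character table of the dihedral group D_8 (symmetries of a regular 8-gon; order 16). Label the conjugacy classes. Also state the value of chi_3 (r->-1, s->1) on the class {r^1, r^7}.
Conjugacy classes: {e} of size 1, {r^4} of size 1, {r^1, r^7} of size 2, {r^2, r^6} of size 2, {r^3, r^5} of size 2, {s, sr^2, ...} of size 4, {sr, sr^3, ...} of size 4.
Character table:
  irrep \ class              {e} (size 1)  {r^4} (size 1)  {r^1, r^7} (size 2)  {r^2, r^6} (size 2)  {r^3, r^5} (size 2)  {s, sr^2, ...} (size 4)  {sr, sr^3, ...} (size 4)
  chi_1 (triv)               1             1               1                    1                    1                    1                        1                       
  chi_2 (sign: r->1, s->-1)  1             1               1                    1                    1                    -1                       -1                      
  chi_3 (r->-1, s->1)        1             1               -1                   1                    -1                   1                        -1                      
  chi_4 (r->-1, s->-1)       1             1               -1                   1                    -1                   -1                       1                       
  chi_5 (2d, j=1)            2             -2              sqrt(2)              0                    -sqrt(2)             0                        0                       
  chi_6 (2d, j=2)            2             2               0                    -2                   0                    0                        0                       
  chi_7 (2d, j=3)            2             -2              -sqrt(2)             0                    sqrt(2)              0                        0                       

Spot check: chi_3 (r->-1, s->1) on {r^1, r^7} = -1.

Reasoning: D_8 has order 2*8 = 16 with 7 conjugacy classes, hence 7 irreducibles. Sum of squared dims 1 + 1 + 1 + 1 + 4 + 4 + 4 = 16 = |G|. Linear characters come from the abelianisation; the 2-dimensional irreps have character r^k -> 2*cos(2*pi*j*k/8), reflections -> 0.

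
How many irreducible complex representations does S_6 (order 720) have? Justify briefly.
11

Argument: The number of irreducible complex representations of a finite group equals its number of conjugacy classes. Conjugacy classes in S_6 correspond to cycle types, i.e. partitions of 6; there are p(6) = 11 of them, so S_6 (order 720) has exactly 11 irreducible complex representations.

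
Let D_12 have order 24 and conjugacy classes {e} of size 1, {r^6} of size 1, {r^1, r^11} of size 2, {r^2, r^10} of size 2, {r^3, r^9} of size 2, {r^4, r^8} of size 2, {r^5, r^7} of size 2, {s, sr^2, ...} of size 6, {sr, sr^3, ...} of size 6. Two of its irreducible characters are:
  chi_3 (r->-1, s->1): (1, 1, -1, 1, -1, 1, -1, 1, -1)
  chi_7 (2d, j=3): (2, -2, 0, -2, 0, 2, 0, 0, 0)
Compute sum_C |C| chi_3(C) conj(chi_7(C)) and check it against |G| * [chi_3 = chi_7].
Sum = 0; so <chi_3, chi_7> = 0 (distinct irreducibles are orthogonal).

Solution. Compute term by term over conjugacy classes (|C| * chi_3(C) * conj(chi_7(C))):
  1*(1)*conj(2) + 1*(1)*conj(-2) + 2*(-1)*conj(0) + 2*(1)*conj(-2) + 2*(-1)*conj(0) + 2*(1)*conj(2) + 2*(-1)*conj(0) + 6*(1)*conj(0) + 6*(-1)*conj(0)
  = (2) + (-2) + (0) + (-4) + (0) + (4) + (0) + (0) + (0)
  = 0.
Dividing by |G| = 24 gives 0/24 = 0, matching the row-orthogonality relation <chi_3, chi_7> = [chi_3 = chi_7].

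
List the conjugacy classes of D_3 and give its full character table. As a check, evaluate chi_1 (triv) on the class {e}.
Conjugacy classes: {e} of size 1, {r^1, r^2} of size 2, {s, sr, ..., sr^2} of size 3.
Character table:
  irrep \ class              {e} (size 1)  {r^1, r^2} (size 2)  {s, sr, ..., sr^2} (size 3)
  chi_1 (triv)               1             1                    1                          
  chi_2 (sign: r->1, s->-1)  1             1                    -1                         
  chi_3 (2d, j=1)            2             -1                   0                          

Spot check: chi_1 (triv) on {e} = 1.

Justification: D_3 has order 2*3 = 6 with 3 conjugacy classes, hence 3 irreducibles. Sum of squared dims 1 + 1 + 4 = 6 = |G|. Linear characters come from the abelianisation; the 2-dimensional irreps have character r^k -> 2*cos(2*pi*j*k/3), reflections -> 0.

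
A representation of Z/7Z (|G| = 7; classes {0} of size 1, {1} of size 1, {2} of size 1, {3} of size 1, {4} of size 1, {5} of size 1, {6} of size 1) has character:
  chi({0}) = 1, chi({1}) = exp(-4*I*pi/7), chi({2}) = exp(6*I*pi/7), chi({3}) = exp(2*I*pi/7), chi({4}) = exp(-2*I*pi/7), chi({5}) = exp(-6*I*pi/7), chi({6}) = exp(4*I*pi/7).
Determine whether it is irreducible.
Irreducible: <chi, chi> = 1.

Argument: <chi, chi> = (1/|G|) sum_C |C| * |chi(C)|^2 = (1/7)[1*|1|^2 + 1*|exp(-4*I*pi/7)|^2 + 1*|exp(6*I*pi/7)|^2 + 1*|exp(2*I*pi/7)|^2 + 1*|exp(-2*I*pi/7)|^2 + 1*|exp(-6*I*pi/7)|^2 + 1*|exp(4*I*pi/7)|^2]
  = (1/7)[(1) + (1) + (1) + (1) + (1) + (1) + (1)] = 7/7 = 1.
(Exp terms are combined using exp(i*s)*conj(exp(i*t)) = exp(i*(s-t)), and sums of them are collapsed using the identity that for every m > 1 the m distinct m-th roots of unity sum to 0, e.g. 1 + exp(2*I*pi/3) + exp(-2*I*pi/3) = 0.)
A character is irreducible iff <chi, chi> = 1, so this representation is irreducible.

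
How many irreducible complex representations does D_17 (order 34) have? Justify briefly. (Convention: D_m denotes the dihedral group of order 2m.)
10

Proof sketch: The number of irreducible complex representations of a finite group equals its number of conjugacy classes. D_17 has 10 conjugacy classes ((n+3)/2 for n odd), so D_17 (order 34) has exactly 10 irreducible complex representations.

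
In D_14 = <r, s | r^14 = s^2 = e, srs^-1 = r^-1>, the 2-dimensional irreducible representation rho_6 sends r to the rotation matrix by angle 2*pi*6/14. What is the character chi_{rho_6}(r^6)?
chi_{rho_6}(r^6) = 2*cos(2*pi*6*6/14) = -2*cos(pi/7)

Solution. rho_6(r^6) is rotation by angle 2*pi*6*6/14, whose trace is 2*cos(2*pi*6*6/14) = -2*cos(pi/7).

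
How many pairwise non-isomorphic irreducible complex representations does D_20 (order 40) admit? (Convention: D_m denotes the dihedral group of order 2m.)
13

Working: The number of irreducible complex representations of a finite group equals its number of conjugacy classes. D_20 has 13 conjugacy classes (n/2 + 3 for n even), so D_20 (order 40) has exactly 13 irreducible complex representations.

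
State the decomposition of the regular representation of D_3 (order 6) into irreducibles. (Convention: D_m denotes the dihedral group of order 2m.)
Each irreducible V_i of dimension d_i appears with multiplicity d_i, i.e. rho_reg = (direct sum over all irreducibles V_i) d_i V_i. The irreducible dimensions for D_3 are 1, 1, 2: 2 irreducibles of dimension 1, each with multiplicity 1; 1 irreducible of dimension 2, with multiplicity 2. Total dimension 2*1*1 + 1*2*2 = 6 = |G|.

Explanation: General theorem: in the regular representation of a finite group G, each irreducible appears with multiplicity equal to its dimension. Check: dim(rho_reg) = sum d_i^2 = 1 + 1 + 4 = 6 = |G|.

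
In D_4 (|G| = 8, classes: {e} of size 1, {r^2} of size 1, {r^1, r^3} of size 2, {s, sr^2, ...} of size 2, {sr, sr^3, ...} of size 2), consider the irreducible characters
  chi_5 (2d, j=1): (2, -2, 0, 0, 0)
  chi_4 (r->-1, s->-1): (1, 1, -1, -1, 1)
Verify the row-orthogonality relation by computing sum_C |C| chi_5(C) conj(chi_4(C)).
Sum = 0; so <chi_5, chi_4> = 0 (distinct irreducibles are orthogonal).

Derivation: Compute term by term over conjugacy classes (|C| * chi_5(C) * conj(chi_4(C))):
  1*(2)*conj(1) + 1*(-2)*conj(1) + 2*(0)*conj(-1) + 2*(0)*conj(-1) + 2*(0)*conj(1)
  = (2) + (-2) + (0) + (0) + (0)
  = 0.
Dividing by |G| = 8 gives 0/8 = 0, matching the row-orthogonality relation <chi_5, chi_4> = [chi_5 = chi_4].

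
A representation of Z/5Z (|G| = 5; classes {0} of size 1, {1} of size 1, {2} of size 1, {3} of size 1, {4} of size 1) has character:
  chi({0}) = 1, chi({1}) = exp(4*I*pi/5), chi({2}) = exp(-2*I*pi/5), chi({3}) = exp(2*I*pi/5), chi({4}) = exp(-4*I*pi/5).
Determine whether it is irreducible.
Irreducible: <chi, chi> = 1.

Working: <chi, chi> = (1/|G|) sum_C |C| * |chi(C)|^2 = (1/5)[1*|1|^2 + 1*|exp(4*I*pi/5)|^2 + 1*|exp(-2*I*pi/5)|^2 + 1*|exp(2*I*pi/5)|^2 + 1*|exp(-4*I*pi/5)|^2]
  = (1/5)[(1) + (1) + (1) + (1) + (1)] = 5/5 = 1.
(Exp terms are combined using exp(i*s)*conj(exp(i*t)) = exp(i*(s-t)), and sums of them are collapsed using the identity that for every m > 1 the m distinct m-th roots of unity sum to 0, e.g. 1 + exp(2*I*pi/3) + exp(-2*I*pi/3) = 0.)
A character is irreducible iff <chi, chi> = 1, so this representation is irreducible.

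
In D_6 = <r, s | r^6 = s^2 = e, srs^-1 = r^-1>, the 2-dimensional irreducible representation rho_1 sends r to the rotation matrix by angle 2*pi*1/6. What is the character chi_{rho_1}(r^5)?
chi_{rho_1}(r^5) = 2*cos(2*pi*1*5/6) = 1

Justification: rho_1(r^5) is rotation by angle 2*pi*1*5/6, whose trace is 2*cos(2*pi*1*5/6) = 1.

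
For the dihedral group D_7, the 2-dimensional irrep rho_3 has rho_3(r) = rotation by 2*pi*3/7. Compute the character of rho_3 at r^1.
chi_{rho_3}(r^1) = 2*cos(2*pi*3*1/7) = -2*cos(pi/7)

Why: rho_3(r^1) is rotation by angle 2*pi*3*1/7, whose trace is 2*cos(2*pi*3*1/7) = -2*cos(pi/7).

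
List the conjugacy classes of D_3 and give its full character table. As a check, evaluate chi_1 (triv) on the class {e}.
Conjugacy classes: {e} of size 1, {r^1, r^2} of size 2, {s, sr, ..., sr^2} of size 3.
Character table:
  irrep \ class              {e} (size 1)  {r^1, r^2} (size 2)  {s, sr, ..., sr^2} (size 3)
  chi_1 (triv)               1             1                    1                          
  chi_2 (sign: r->1, s->-1)  1             1                    -1                         
  chi_3 (2d, j=1)            2             -1                   0                          

Spot check: chi_1 (triv) on {e} = 1.

Details: D_3 has order 2*3 = 6 with 3 conjugacy classes, hence 3 irreducibles. Sum of squared dims 1 + 1 + 4 = 6 = |G|. Linear characters come from the abelianisation; the 2-dimensional irreps have character r^k -> 2*cos(2*pi*j*k/3), reflections -> 0.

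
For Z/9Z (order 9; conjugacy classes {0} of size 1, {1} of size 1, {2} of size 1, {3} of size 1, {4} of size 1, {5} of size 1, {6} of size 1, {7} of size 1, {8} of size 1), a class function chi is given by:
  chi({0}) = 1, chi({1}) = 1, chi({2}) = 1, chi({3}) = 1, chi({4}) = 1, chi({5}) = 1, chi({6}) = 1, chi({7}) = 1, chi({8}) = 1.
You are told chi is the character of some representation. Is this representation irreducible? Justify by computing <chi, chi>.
Irreducible: <chi, chi> = 1.

Why: <chi, chi> = (1/|G|) sum_C |C| * |chi(C)|^2 = (1/9)[1*|1|^2 + 1*|1|^2 + 1*|1|^2 + 1*|1|^2 + 1*|1|^2 + 1*|1|^2 + 1*|1|^2 + 1*|1|^2 + 1*|1|^2]
  = (1/9)[(1) + (1) + (1) + (1) + (1) + (1) + (1) + (1) + (1)] = 9/9 = 1.
(Exp terms are combined using exp(i*s)*conj(exp(i*t)) = exp(i*(s-t)), and sums of them are collapsed using the identity that for every m > 1 the m distinct m-th roots of unity sum to 0, e.g. 1 + exp(2*I*pi/3) + exp(-2*I*pi/3) = 0.)
A character is irreducible iff <chi, chi> = 1, so this representation is irreducible.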